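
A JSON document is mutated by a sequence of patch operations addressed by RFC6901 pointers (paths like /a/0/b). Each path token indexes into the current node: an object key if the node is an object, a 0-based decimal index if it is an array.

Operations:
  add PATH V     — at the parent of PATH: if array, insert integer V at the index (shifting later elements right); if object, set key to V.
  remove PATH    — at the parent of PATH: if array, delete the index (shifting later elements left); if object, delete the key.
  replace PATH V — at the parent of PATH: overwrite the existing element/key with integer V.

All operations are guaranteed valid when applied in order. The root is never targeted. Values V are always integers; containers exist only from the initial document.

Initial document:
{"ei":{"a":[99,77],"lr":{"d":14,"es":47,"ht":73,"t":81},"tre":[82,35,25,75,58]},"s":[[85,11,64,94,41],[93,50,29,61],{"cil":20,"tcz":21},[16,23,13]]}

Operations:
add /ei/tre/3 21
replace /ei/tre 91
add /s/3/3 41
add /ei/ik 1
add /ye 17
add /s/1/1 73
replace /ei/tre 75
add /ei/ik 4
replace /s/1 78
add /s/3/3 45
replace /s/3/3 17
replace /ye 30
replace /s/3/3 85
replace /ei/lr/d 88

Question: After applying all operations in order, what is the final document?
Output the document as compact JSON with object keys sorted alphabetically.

Answer: {"ei":{"a":[99,77],"ik":4,"lr":{"d":88,"es":47,"ht":73,"t":81},"tre":75},"s":[[85,11,64,94,41],78,{"cil":20,"tcz":21},[16,23,13,85,41]],"ye":30}

Derivation:
After op 1 (add /ei/tre/3 21): {"ei":{"a":[99,77],"lr":{"d":14,"es":47,"ht":73,"t":81},"tre":[82,35,25,21,75,58]},"s":[[85,11,64,94,41],[93,50,29,61],{"cil":20,"tcz":21},[16,23,13]]}
After op 2 (replace /ei/tre 91): {"ei":{"a":[99,77],"lr":{"d":14,"es":47,"ht":73,"t":81},"tre":91},"s":[[85,11,64,94,41],[93,50,29,61],{"cil":20,"tcz":21},[16,23,13]]}
After op 3 (add /s/3/3 41): {"ei":{"a":[99,77],"lr":{"d":14,"es":47,"ht":73,"t":81},"tre":91},"s":[[85,11,64,94,41],[93,50,29,61],{"cil":20,"tcz":21},[16,23,13,41]]}
After op 4 (add /ei/ik 1): {"ei":{"a":[99,77],"ik":1,"lr":{"d":14,"es":47,"ht":73,"t":81},"tre":91},"s":[[85,11,64,94,41],[93,50,29,61],{"cil":20,"tcz":21},[16,23,13,41]]}
After op 5 (add /ye 17): {"ei":{"a":[99,77],"ik":1,"lr":{"d":14,"es":47,"ht":73,"t":81},"tre":91},"s":[[85,11,64,94,41],[93,50,29,61],{"cil":20,"tcz":21},[16,23,13,41]],"ye":17}
After op 6 (add /s/1/1 73): {"ei":{"a":[99,77],"ik":1,"lr":{"d":14,"es":47,"ht":73,"t":81},"tre":91},"s":[[85,11,64,94,41],[93,73,50,29,61],{"cil":20,"tcz":21},[16,23,13,41]],"ye":17}
After op 7 (replace /ei/tre 75): {"ei":{"a":[99,77],"ik":1,"lr":{"d":14,"es":47,"ht":73,"t":81},"tre":75},"s":[[85,11,64,94,41],[93,73,50,29,61],{"cil":20,"tcz":21},[16,23,13,41]],"ye":17}
After op 8 (add /ei/ik 4): {"ei":{"a":[99,77],"ik":4,"lr":{"d":14,"es":47,"ht":73,"t":81},"tre":75},"s":[[85,11,64,94,41],[93,73,50,29,61],{"cil":20,"tcz":21},[16,23,13,41]],"ye":17}
After op 9 (replace /s/1 78): {"ei":{"a":[99,77],"ik":4,"lr":{"d":14,"es":47,"ht":73,"t":81},"tre":75},"s":[[85,11,64,94,41],78,{"cil":20,"tcz":21},[16,23,13,41]],"ye":17}
After op 10 (add /s/3/3 45): {"ei":{"a":[99,77],"ik":4,"lr":{"d":14,"es":47,"ht":73,"t":81},"tre":75},"s":[[85,11,64,94,41],78,{"cil":20,"tcz":21},[16,23,13,45,41]],"ye":17}
After op 11 (replace /s/3/3 17): {"ei":{"a":[99,77],"ik":4,"lr":{"d":14,"es":47,"ht":73,"t":81},"tre":75},"s":[[85,11,64,94,41],78,{"cil":20,"tcz":21},[16,23,13,17,41]],"ye":17}
After op 12 (replace /ye 30): {"ei":{"a":[99,77],"ik":4,"lr":{"d":14,"es":47,"ht":73,"t":81},"tre":75},"s":[[85,11,64,94,41],78,{"cil":20,"tcz":21},[16,23,13,17,41]],"ye":30}
After op 13 (replace /s/3/3 85): {"ei":{"a":[99,77],"ik":4,"lr":{"d":14,"es":47,"ht":73,"t":81},"tre":75},"s":[[85,11,64,94,41],78,{"cil":20,"tcz":21},[16,23,13,85,41]],"ye":30}
After op 14 (replace /ei/lr/d 88): {"ei":{"a":[99,77],"ik":4,"lr":{"d":88,"es":47,"ht":73,"t":81},"tre":75},"s":[[85,11,64,94,41],78,{"cil":20,"tcz":21},[16,23,13,85,41]],"ye":30}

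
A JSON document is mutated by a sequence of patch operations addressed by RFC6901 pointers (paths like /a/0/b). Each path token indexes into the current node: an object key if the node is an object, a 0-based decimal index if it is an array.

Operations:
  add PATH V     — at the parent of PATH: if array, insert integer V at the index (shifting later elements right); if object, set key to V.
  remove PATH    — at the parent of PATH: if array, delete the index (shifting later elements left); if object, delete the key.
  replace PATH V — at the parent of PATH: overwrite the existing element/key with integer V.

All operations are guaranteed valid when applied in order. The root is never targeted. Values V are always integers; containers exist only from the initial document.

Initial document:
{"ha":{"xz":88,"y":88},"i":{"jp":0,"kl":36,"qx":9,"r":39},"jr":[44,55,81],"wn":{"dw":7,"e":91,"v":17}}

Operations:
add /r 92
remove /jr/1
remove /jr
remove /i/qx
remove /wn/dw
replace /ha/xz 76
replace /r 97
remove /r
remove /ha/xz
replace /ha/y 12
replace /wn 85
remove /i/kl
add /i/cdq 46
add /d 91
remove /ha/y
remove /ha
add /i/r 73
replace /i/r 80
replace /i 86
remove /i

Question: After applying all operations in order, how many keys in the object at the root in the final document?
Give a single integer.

After op 1 (add /r 92): {"ha":{"xz":88,"y":88},"i":{"jp":0,"kl":36,"qx":9,"r":39},"jr":[44,55,81],"r":92,"wn":{"dw":7,"e":91,"v":17}}
After op 2 (remove /jr/1): {"ha":{"xz":88,"y":88},"i":{"jp":0,"kl":36,"qx":9,"r":39},"jr":[44,81],"r":92,"wn":{"dw":7,"e":91,"v":17}}
After op 3 (remove /jr): {"ha":{"xz":88,"y":88},"i":{"jp":0,"kl":36,"qx":9,"r":39},"r":92,"wn":{"dw":7,"e":91,"v":17}}
After op 4 (remove /i/qx): {"ha":{"xz":88,"y":88},"i":{"jp":0,"kl":36,"r":39},"r":92,"wn":{"dw":7,"e":91,"v":17}}
After op 5 (remove /wn/dw): {"ha":{"xz":88,"y":88},"i":{"jp":0,"kl":36,"r":39},"r":92,"wn":{"e":91,"v":17}}
After op 6 (replace /ha/xz 76): {"ha":{"xz":76,"y":88},"i":{"jp":0,"kl":36,"r":39},"r":92,"wn":{"e":91,"v":17}}
After op 7 (replace /r 97): {"ha":{"xz":76,"y":88},"i":{"jp":0,"kl":36,"r":39},"r":97,"wn":{"e":91,"v":17}}
After op 8 (remove /r): {"ha":{"xz":76,"y":88},"i":{"jp":0,"kl":36,"r":39},"wn":{"e":91,"v":17}}
After op 9 (remove /ha/xz): {"ha":{"y":88},"i":{"jp":0,"kl":36,"r":39},"wn":{"e":91,"v":17}}
After op 10 (replace /ha/y 12): {"ha":{"y":12},"i":{"jp":0,"kl":36,"r":39},"wn":{"e":91,"v":17}}
After op 11 (replace /wn 85): {"ha":{"y":12},"i":{"jp":0,"kl":36,"r":39},"wn":85}
After op 12 (remove /i/kl): {"ha":{"y":12},"i":{"jp":0,"r":39},"wn":85}
After op 13 (add /i/cdq 46): {"ha":{"y":12},"i":{"cdq":46,"jp":0,"r":39},"wn":85}
After op 14 (add /d 91): {"d":91,"ha":{"y":12},"i":{"cdq":46,"jp":0,"r":39},"wn":85}
After op 15 (remove /ha/y): {"d":91,"ha":{},"i":{"cdq":46,"jp":0,"r":39},"wn":85}
After op 16 (remove /ha): {"d":91,"i":{"cdq":46,"jp":0,"r":39},"wn":85}
After op 17 (add /i/r 73): {"d":91,"i":{"cdq":46,"jp":0,"r":73},"wn":85}
After op 18 (replace /i/r 80): {"d":91,"i":{"cdq":46,"jp":0,"r":80},"wn":85}
After op 19 (replace /i 86): {"d":91,"i":86,"wn":85}
After op 20 (remove /i): {"d":91,"wn":85}
Size at the root: 2

Answer: 2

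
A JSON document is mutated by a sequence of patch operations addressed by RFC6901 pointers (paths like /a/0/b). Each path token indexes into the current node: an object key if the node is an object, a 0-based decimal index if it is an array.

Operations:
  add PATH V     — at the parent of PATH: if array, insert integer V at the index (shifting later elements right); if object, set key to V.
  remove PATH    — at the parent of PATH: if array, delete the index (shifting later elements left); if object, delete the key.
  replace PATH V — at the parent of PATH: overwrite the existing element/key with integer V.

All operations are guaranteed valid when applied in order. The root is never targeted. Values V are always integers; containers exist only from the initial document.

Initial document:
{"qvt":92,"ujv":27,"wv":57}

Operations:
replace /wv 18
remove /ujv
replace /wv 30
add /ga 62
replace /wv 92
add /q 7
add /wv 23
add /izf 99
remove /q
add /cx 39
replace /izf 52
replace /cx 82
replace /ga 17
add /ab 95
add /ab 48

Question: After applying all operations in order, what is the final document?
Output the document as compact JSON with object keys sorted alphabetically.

Answer: {"ab":48,"cx":82,"ga":17,"izf":52,"qvt":92,"wv":23}

Derivation:
After op 1 (replace /wv 18): {"qvt":92,"ujv":27,"wv":18}
After op 2 (remove /ujv): {"qvt":92,"wv":18}
After op 3 (replace /wv 30): {"qvt":92,"wv":30}
After op 4 (add /ga 62): {"ga":62,"qvt":92,"wv":30}
After op 5 (replace /wv 92): {"ga":62,"qvt":92,"wv":92}
After op 6 (add /q 7): {"ga":62,"q":7,"qvt":92,"wv":92}
After op 7 (add /wv 23): {"ga":62,"q":7,"qvt":92,"wv":23}
After op 8 (add /izf 99): {"ga":62,"izf":99,"q":7,"qvt":92,"wv":23}
After op 9 (remove /q): {"ga":62,"izf":99,"qvt":92,"wv":23}
After op 10 (add /cx 39): {"cx":39,"ga":62,"izf":99,"qvt":92,"wv":23}
After op 11 (replace /izf 52): {"cx":39,"ga":62,"izf":52,"qvt":92,"wv":23}
After op 12 (replace /cx 82): {"cx":82,"ga":62,"izf":52,"qvt":92,"wv":23}
After op 13 (replace /ga 17): {"cx":82,"ga":17,"izf":52,"qvt":92,"wv":23}
After op 14 (add /ab 95): {"ab":95,"cx":82,"ga":17,"izf":52,"qvt":92,"wv":23}
After op 15 (add /ab 48): {"ab":48,"cx":82,"ga":17,"izf":52,"qvt":92,"wv":23}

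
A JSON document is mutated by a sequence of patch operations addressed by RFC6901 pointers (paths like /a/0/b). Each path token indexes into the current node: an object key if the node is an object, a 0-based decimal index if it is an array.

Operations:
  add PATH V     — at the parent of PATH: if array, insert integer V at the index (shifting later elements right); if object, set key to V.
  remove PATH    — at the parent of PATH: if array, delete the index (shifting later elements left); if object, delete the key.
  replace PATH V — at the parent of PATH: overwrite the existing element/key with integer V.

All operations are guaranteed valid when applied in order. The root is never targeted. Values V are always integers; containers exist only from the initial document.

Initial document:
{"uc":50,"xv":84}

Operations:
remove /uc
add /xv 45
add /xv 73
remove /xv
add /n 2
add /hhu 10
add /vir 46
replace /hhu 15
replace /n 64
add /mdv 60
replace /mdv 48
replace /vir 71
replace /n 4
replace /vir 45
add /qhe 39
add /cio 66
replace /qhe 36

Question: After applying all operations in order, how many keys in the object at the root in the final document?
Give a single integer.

After op 1 (remove /uc): {"xv":84}
After op 2 (add /xv 45): {"xv":45}
After op 3 (add /xv 73): {"xv":73}
After op 4 (remove /xv): {}
After op 5 (add /n 2): {"n":2}
After op 6 (add /hhu 10): {"hhu":10,"n":2}
After op 7 (add /vir 46): {"hhu":10,"n":2,"vir":46}
After op 8 (replace /hhu 15): {"hhu":15,"n":2,"vir":46}
After op 9 (replace /n 64): {"hhu":15,"n":64,"vir":46}
After op 10 (add /mdv 60): {"hhu":15,"mdv":60,"n":64,"vir":46}
After op 11 (replace /mdv 48): {"hhu":15,"mdv":48,"n":64,"vir":46}
After op 12 (replace /vir 71): {"hhu":15,"mdv":48,"n":64,"vir":71}
After op 13 (replace /n 4): {"hhu":15,"mdv":48,"n":4,"vir":71}
After op 14 (replace /vir 45): {"hhu":15,"mdv":48,"n":4,"vir":45}
After op 15 (add /qhe 39): {"hhu":15,"mdv":48,"n":4,"qhe":39,"vir":45}
After op 16 (add /cio 66): {"cio":66,"hhu":15,"mdv":48,"n":4,"qhe":39,"vir":45}
After op 17 (replace /qhe 36): {"cio":66,"hhu":15,"mdv":48,"n":4,"qhe":36,"vir":45}
Size at the root: 6

Answer: 6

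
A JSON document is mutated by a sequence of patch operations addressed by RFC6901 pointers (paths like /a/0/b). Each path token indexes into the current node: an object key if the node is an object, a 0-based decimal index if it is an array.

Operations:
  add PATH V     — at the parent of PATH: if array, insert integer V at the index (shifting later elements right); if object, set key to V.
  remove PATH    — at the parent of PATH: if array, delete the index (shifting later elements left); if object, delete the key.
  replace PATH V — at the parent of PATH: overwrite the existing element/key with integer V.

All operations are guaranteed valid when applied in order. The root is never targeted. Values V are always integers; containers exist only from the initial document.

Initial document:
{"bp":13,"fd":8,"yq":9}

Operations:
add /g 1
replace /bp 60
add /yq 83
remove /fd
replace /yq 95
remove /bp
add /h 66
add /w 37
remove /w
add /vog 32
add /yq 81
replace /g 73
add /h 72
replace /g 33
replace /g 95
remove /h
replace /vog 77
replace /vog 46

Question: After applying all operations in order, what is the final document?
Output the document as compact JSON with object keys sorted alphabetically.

After op 1 (add /g 1): {"bp":13,"fd":8,"g":1,"yq":9}
After op 2 (replace /bp 60): {"bp":60,"fd":8,"g":1,"yq":9}
After op 3 (add /yq 83): {"bp":60,"fd":8,"g":1,"yq":83}
After op 4 (remove /fd): {"bp":60,"g":1,"yq":83}
After op 5 (replace /yq 95): {"bp":60,"g":1,"yq":95}
After op 6 (remove /bp): {"g":1,"yq":95}
After op 7 (add /h 66): {"g":1,"h":66,"yq":95}
After op 8 (add /w 37): {"g":1,"h":66,"w":37,"yq":95}
After op 9 (remove /w): {"g":1,"h":66,"yq":95}
After op 10 (add /vog 32): {"g":1,"h":66,"vog":32,"yq":95}
After op 11 (add /yq 81): {"g":1,"h":66,"vog":32,"yq":81}
After op 12 (replace /g 73): {"g":73,"h":66,"vog":32,"yq":81}
After op 13 (add /h 72): {"g":73,"h":72,"vog":32,"yq":81}
After op 14 (replace /g 33): {"g":33,"h":72,"vog":32,"yq":81}
After op 15 (replace /g 95): {"g":95,"h":72,"vog":32,"yq":81}
After op 16 (remove /h): {"g":95,"vog":32,"yq":81}
After op 17 (replace /vog 77): {"g":95,"vog":77,"yq":81}
After op 18 (replace /vog 46): {"g":95,"vog":46,"yq":81}

Answer: {"g":95,"vog":46,"yq":81}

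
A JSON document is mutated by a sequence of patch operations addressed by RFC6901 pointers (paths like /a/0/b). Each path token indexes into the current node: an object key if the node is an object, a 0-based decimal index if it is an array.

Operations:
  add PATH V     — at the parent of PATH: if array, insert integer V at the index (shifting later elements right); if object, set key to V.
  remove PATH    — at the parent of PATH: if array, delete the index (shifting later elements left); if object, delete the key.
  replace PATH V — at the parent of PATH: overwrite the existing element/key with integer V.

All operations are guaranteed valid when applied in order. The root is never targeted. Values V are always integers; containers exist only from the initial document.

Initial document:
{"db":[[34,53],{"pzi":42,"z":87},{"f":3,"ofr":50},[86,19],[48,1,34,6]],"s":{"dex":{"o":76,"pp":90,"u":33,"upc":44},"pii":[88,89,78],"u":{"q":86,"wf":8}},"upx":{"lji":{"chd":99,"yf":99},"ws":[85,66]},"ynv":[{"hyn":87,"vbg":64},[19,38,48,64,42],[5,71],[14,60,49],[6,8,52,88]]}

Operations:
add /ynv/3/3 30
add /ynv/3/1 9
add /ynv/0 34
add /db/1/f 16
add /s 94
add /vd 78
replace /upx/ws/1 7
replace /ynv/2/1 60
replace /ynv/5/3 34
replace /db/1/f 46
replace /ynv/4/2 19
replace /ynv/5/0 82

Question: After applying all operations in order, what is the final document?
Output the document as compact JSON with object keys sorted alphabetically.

Answer: {"db":[[34,53],{"f":46,"pzi":42,"z":87},{"f":3,"ofr":50},[86,19],[48,1,34,6]],"s":94,"upx":{"lji":{"chd":99,"yf":99},"ws":[85,7]},"vd":78,"ynv":[34,{"hyn":87,"vbg":64},[19,60,48,64,42],[5,71],[14,9,19,49,30],[82,8,52,34]]}

Derivation:
After op 1 (add /ynv/3/3 30): {"db":[[34,53],{"pzi":42,"z":87},{"f":3,"ofr":50},[86,19],[48,1,34,6]],"s":{"dex":{"o":76,"pp":90,"u":33,"upc":44},"pii":[88,89,78],"u":{"q":86,"wf":8}},"upx":{"lji":{"chd":99,"yf":99},"ws":[85,66]},"ynv":[{"hyn":87,"vbg":64},[19,38,48,64,42],[5,71],[14,60,49,30],[6,8,52,88]]}
After op 2 (add /ynv/3/1 9): {"db":[[34,53],{"pzi":42,"z":87},{"f":3,"ofr":50},[86,19],[48,1,34,6]],"s":{"dex":{"o":76,"pp":90,"u":33,"upc":44},"pii":[88,89,78],"u":{"q":86,"wf":8}},"upx":{"lji":{"chd":99,"yf":99},"ws":[85,66]},"ynv":[{"hyn":87,"vbg":64},[19,38,48,64,42],[5,71],[14,9,60,49,30],[6,8,52,88]]}
After op 3 (add /ynv/0 34): {"db":[[34,53],{"pzi":42,"z":87},{"f":3,"ofr":50},[86,19],[48,1,34,6]],"s":{"dex":{"o":76,"pp":90,"u":33,"upc":44},"pii":[88,89,78],"u":{"q":86,"wf":8}},"upx":{"lji":{"chd":99,"yf":99},"ws":[85,66]},"ynv":[34,{"hyn":87,"vbg":64},[19,38,48,64,42],[5,71],[14,9,60,49,30],[6,8,52,88]]}
After op 4 (add /db/1/f 16): {"db":[[34,53],{"f":16,"pzi":42,"z":87},{"f":3,"ofr":50},[86,19],[48,1,34,6]],"s":{"dex":{"o":76,"pp":90,"u":33,"upc":44},"pii":[88,89,78],"u":{"q":86,"wf":8}},"upx":{"lji":{"chd":99,"yf":99},"ws":[85,66]},"ynv":[34,{"hyn":87,"vbg":64},[19,38,48,64,42],[5,71],[14,9,60,49,30],[6,8,52,88]]}
After op 5 (add /s 94): {"db":[[34,53],{"f":16,"pzi":42,"z":87},{"f":3,"ofr":50},[86,19],[48,1,34,6]],"s":94,"upx":{"lji":{"chd":99,"yf":99},"ws":[85,66]},"ynv":[34,{"hyn":87,"vbg":64},[19,38,48,64,42],[5,71],[14,9,60,49,30],[6,8,52,88]]}
After op 6 (add /vd 78): {"db":[[34,53],{"f":16,"pzi":42,"z":87},{"f":3,"ofr":50},[86,19],[48,1,34,6]],"s":94,"upx":{"lji":{"chd":99,"yf":99},"ws":[85,66]},"vd":78,"ynv":[34,{"hyn":87,"vbg":64},[19,38,48,64,42],[5,71],[14,9,60,49,30],[6,8,52,88]]}
After op 7 (replace /upx/ws/1 7): {"db":[[34,53],{"f":16,"pzi":42,"z":87},{"f":3,"ofr":50},[86,19],[48,1,34,6]],"s":94,"upx":{"lji":{"chd":99,"yf":99},"ws":[85,7]},"vd":78,"ynv":[34,{"hyn":87,"vbg":64},[19,38,48,64,42],[5,71],[14,9,60,49,30],[6,8,52,88]]}
After op 8 (replace /ynv/2/1 60): {"db":[[34,53],{"f":16,"pzi":42,"z":87},{"f":3,"ofr":50},[86,19],[48,1,34,6]],"s":94,"upx":{"lji":{"chd":99,"yf":99},"ws":[85,7]},"vd":78,"ynv":[34,{"hyn":87,"vbg":64},[19,60,48,64,42],[5,71],[14,9,60,49,30],[6,8,52,88]]}
After op 9 (replace /ynv/5/3 34): {"db":[[34,53],{"f":16,"pzi":42,"z":87},{"f":3,"ofr":50},[86,19],[48,1,34,6]],"s":94,"upx":{"lji":{"chd":99,"yf":99},"ws":[85,7]},"vd":78,"ynv":[34,{"hyn":87,"vbg":64},[19,60,48,64,42],[5,71],[14,9,60,49,30],[6,8,52,34]]}
After op 10 (replace /db/1/f 46): {"db":[[34,53],{"f":46,"pzi":42,"z":87},{"f":3,"ofr":50},[86,19],[48,1,34,6]],"s":94,"upx":{"lji":{"chd":99,"yf":99},"ws":[85,7]},"vd":78,"ynv":[34,{"hyn":87,"vbg":64},[19,60,48,64,42],[5,71],[14,9,60,49,30],[6,8,52,34]]}
After op 11 (replace /ynv/4/2 19): {"db":[[34,53],{"f":46,"pzi":42,"z":87},{"f":3,"ofr":50},[86,19],[48,1,34,6]],"s":94,"upx":{"lji":{"chd":99,"yf":99},"ws":[85,7]},"vd":78,"ynv":[34,{"hyn":87,"vbg":64},[19,60,48,64,42],[5,71],[14,9,19,49,30],[6,8,52,34]]}
After op 12 (replace /ynv/5/0 82): {"db":[[34,53],{"f":46,"pzi":42,"z":87},{"f":3,"ofr":50},[86,19],[48,1,34,6]],"s":94,"upx":{"lji":{"chd":99,"yf":99},"ws":[85,7]},"vd":78,"ynv":[34,{"hyn":87,"vbg":64},[19,60,48,64,42],[5,71],[14,9,19,49,30],[82,8,52,34]]}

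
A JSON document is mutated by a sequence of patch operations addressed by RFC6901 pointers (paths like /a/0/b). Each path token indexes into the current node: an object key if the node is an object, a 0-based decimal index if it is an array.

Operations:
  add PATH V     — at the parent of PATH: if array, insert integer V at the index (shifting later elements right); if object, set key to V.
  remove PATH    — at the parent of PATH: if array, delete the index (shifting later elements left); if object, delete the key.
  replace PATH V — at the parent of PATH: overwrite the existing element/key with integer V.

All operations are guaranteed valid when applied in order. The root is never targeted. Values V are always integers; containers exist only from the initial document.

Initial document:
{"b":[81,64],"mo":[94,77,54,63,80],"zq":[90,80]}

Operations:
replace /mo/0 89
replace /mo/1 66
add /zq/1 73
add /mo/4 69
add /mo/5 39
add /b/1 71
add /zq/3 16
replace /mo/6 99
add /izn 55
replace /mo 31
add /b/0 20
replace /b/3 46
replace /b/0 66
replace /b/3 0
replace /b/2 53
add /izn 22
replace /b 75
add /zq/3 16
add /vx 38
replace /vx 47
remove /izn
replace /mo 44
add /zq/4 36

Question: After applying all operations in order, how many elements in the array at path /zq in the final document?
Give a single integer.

Answer: 6

Derivation:
After op 1 (replace /mo/0 89): {"b":[81,64],"mo":[89,77,54,63,80],"zq":[90,80]}
After op 2 (replace /mo/1 66): {"b":[81,64],"mo":[89,66,54,63,80],"zq":[90,80]}
After op 3 (add /zq/1 73): {"b":[81,64],"mo":[89,66,54,63,80],"zq":[90,73,80]}
After op 4 (add /mo/4 69): {"b":[81,64],"mo":[89,66,54,63,69,80],"zq":[90,73,80]}
After op 5 (add /mo/5 39): {"b":[81,64],"mo":[89,66,54,63,69,39,80],"zq":[90,73,80]}
After op 6 (add /b/1 71): {"b":[81,71,64],"mo":[89,66,54,63,69,39,80],"zq":[90,73,80]}
After op 7 (add /zq/3 16): {"b":[81,71,64],"mo":[89,66,54,63,69,39,80],"zq":[90,73,80,16]}
After op 8 (replace /mo/6 99): {"b":[81,71,64],"mo":[89,66,54,63,69,39,99],"zq":[90,73,80,16]}
After op 9 (add /izn 55): {"b":[81,71,64],"izn":55,"mo":[89,66,54,63,69,39,99],"zq":[90,73,80,16]}
After op 10 (replace /mo 31): {"b":[81,71,64],"izn":55,"mo":31,"zq":[90,73,80,16]}
After op 11 (add /b/0 20): {"b":[20,81,71,64],"izn":55,"mo":31,"zq":[90,73,80,16]}
After op 12 (replace /b/3 46): {"b":[20,81,71,46],"izn":55,"mo":31,"zq":[90,73,80,16]}
After op 13 (replace /b/0 66): {"b":[66,81,71,46],"izn":55,"mo":31,"zq":[90,73,80,16]}
After op 14 (replace /b/3 0): {"b":[66,81,71,0],"izn":55,"mo":31,"zq":[90,73,80,16]}
After op 15 (replace /b/2 53): {"b":[66,81,53,0],"izn":55,"mo":31,"zq":[90,73,80,16]}
After op 16 (add /izn 22): {"b":[66,81,53,0],"izn":22,"mo":31,"zq":[90,73,80,16]}
After op 17 (replace /b 75): {"b":75,"izn":22,"mo":31,"zq":[90,73,80,16]}
After op 18 (add /zq/3 16): {"b":75,"izn":22,"mo":31,"zq":[90,73,80,16,16]}
After op 19 (add /vx 38): {"b":75,"izn":22,"mo":31,"vx":38,"zq":[90,73,80,16,16]}
After op 20 (replace /vx 47): {"b":75,"izn":22,"mo":31,"vx":47,"zq":[90,73,80,16,16]}
After op 21 (remove /izn): {"b":75,"mo":31,"vx":47,"zq":[90,73,80,16,16]}
After op 22 (replace /mo 44): {"b":75,"mo":44,"vx":47,"zq":[90,73,80,16,16]}
After op 23 (add /zq/4 36): {"b":75,"mo":44,"vx":47,"zq":[90,73,80,16,36,16]}
Size at path /zq: 6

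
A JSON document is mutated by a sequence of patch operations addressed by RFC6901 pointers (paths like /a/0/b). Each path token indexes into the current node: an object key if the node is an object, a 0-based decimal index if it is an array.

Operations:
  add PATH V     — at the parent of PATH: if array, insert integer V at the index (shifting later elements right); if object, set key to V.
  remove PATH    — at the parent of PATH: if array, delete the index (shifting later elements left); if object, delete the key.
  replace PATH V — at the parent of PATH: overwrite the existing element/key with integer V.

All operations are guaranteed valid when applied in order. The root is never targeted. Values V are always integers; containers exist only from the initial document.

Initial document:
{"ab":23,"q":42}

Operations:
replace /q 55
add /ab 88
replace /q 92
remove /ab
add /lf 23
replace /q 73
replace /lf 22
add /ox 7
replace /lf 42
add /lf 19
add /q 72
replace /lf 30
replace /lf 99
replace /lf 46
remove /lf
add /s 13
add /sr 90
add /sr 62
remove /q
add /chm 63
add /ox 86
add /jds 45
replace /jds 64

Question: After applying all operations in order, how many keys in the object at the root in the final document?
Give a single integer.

Answer: 5

Derivation:
After op 1 (replace /q 55): {"ab":23,"q":55}
After op 2 (add /ab 88): {"ab":88,"q":55}
After op 3 (replace /q 92): {"ab":88,"q":92}
After op 4 (remove /ab): {"q":92}
After op 5 (add /lf 23): {"lf":23,"q":92}
After op 6 (replace /q 73): {"lf":23,"q":73}
After op 7 (replace /lf 22): {"lf":22,"q":73}
After op 8 (add /ox 7): {"lf":22,"ox":7,"q":73}
After op 9 (replace /lf 42): {"lf":42,"ox":7,"q":73}
After op 10 (add /lf 19): {"lf":19,"ox":7,"q":73}
After op 11 (add /q 72): {"lf":19,"ox":7,"q":72}
After op 12 (replace /lf 30): {"lf":30,"ox":7,"q":72}
After op 13 (replace /lf 99): {"lf":99,"ox":7,"q":72}
After op 14 (replace /lf 46): {"lf":46,"ox":7,"q":72}
After op 15 (remove /lf): {"ox":7,"q":72}
After op 16 (add /s 13): {"ox":7,"q":72,"s":13}
After op 17 (add /sr 90): {"ox":7,"q":72,"s":13,"sr":90}
After op 18 (add /sr 62): {"ox":7,"q":72,"s":13,"sr":62}
After op 19 (remove /q): {"ox":7,"s":13,"sr":62}
After op 20 (add /chm 63): {"chm":63,"ox":7,"s":13,"sr":62}
After op 21 (add /ox 86): {"chm":63,"ox":86,"s":13,"sr":62}
After op 22 (add /jds 45): {"chm":63,"jds":45,"ox":86,"s":13,"sr":62}
After op 23 (replace /jds 64): {"chm":63,"jds":64,"ox":86,"s":13,"sr":62}
Size at the root: 5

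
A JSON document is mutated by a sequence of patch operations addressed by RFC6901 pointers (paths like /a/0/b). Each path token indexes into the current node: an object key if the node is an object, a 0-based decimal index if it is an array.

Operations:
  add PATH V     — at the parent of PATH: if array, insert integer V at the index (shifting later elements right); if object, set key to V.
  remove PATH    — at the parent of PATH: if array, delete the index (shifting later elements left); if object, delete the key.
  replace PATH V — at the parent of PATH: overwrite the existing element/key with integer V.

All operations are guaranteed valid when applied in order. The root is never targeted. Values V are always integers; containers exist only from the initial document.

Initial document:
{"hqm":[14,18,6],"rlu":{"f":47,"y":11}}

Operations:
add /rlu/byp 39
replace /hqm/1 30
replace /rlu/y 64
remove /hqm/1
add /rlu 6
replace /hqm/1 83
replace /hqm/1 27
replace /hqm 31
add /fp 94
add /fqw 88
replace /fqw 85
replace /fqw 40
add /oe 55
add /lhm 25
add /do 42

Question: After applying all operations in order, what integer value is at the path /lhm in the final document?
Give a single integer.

After op 1 (add /rlu/byp 39): {"hqm":[14,18,6],"rlu":{"byp":39,"f":47,"y":11}}
After op 2 (replace /hqm/1 30): {"hqm":[14,30,6],"rlu":{"byp":39,"f":47,"y":11}}
After op 3 (replace /rlu/y 64): {"hqm":[14,30,6],"rlu":{"byp":39,"f":47,"y":64}}
After op 4 (remove /hqm/1): {"hqm":[14,6],"rlu":{"byp":39,"f":47,"y":64}}
After op 5 (add /rlu 6): {"hqm":[14,6],"rlu":6}
After op 6 (replace /hqm/1 83): {"hqm":[14,83],"rlu":6}
After op 7 (replace /hqm/1 27): {"hqm":[14,27],"rlu":6}
After op 8 (replace /hqm 31): {"hqm":31,"rlu":6}
After op 9 (add /fp 94): {"fp":94,"hqm":31,"rlu":6}
After op 10 (add /fqw 88): {"fp":94,"fqw":88,"hqm":31,"rlu":6}
After op 11 (replace /fqw 85): {"fp":94,"fqw":85,"hqm":31,"rlu":6}
After op 12 (replace /fqw 40): {"fp":94,"fqw":40,"hqm":31,"rlu":6}
After op 13 (add /oe 55): {"fp":94,"fqw":40,"hqm":31,"oe":55,"rlu":6}
After op 14 (add /lhm 25): {"fp":94,"fqw":40,"hqm":31,"lhm":25,"oe":55,"rlu":6}
After op 15 (add /do 42): {"do":42,"fp":94,"fqw":40,"hqm":31,"lhm":25,"oe":55,"rlu":6}
Value at /lhm: 25

Answer: 25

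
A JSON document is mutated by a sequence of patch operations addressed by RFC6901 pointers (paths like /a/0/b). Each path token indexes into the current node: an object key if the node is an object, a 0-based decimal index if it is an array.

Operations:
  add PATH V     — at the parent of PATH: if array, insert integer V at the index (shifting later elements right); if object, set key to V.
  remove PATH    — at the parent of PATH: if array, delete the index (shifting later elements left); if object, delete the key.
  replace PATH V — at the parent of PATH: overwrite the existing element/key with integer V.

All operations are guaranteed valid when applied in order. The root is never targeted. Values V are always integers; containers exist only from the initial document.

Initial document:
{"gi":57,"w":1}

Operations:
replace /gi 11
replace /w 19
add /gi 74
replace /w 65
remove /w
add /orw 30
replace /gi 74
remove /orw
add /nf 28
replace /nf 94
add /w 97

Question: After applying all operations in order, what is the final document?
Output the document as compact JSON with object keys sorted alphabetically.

Answer: {"gi":74,"nf":94,"w":97}

Derivation:
After op 1 (replace /gi 11): {"gi":11,"w":1}
After op 2 (replace /w 19): {"gi":11,"w":19}
After op 3 (add /gi 74): {"gi":74,"w":19}
After op 4 (replace /w 65): {"gi":74,"w":65}
After op 5 (remove /w): {"gi":74}
After op 6 (add /orw 30): {"gi":74,"orw":30}
After op 7 (replace /gi 74): {"gi":74,"orw":30}
After op 8 (remove /orw): {"gi":74}
After op 9 (add /nf 28): {"gi":74,"nf":28}
After op 10 (replace /nf 94): {"gi":74,"nf":94}
After op 11 (add /w 97): {"gi":74,"nf":94,"w":97}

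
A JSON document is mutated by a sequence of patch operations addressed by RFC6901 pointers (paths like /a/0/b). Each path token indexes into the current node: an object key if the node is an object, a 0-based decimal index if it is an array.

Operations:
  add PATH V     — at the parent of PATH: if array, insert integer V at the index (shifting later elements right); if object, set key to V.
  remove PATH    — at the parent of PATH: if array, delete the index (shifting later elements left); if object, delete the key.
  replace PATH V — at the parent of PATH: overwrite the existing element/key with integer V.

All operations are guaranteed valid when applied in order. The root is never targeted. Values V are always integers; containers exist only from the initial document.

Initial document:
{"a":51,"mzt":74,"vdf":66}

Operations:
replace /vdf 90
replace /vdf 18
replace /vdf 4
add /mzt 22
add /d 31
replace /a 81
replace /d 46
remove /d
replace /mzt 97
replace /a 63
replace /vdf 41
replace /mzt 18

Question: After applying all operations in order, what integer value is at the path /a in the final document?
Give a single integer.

Answer: 63

Derivation:
After op 1 (replace /vdf 90): {"a":51,"mzt":74,"vdf":90}
After op 2 (replace /vdf 18): {"a":51,"mzt":74,"vdf":18}
After op 3 (replace /vdf 4): {"a":51,"mzt":74,"vdf":4}
After op 4 (add /mzt 22): {"a":51,"mzt":22,"vdf":4}
After op 5 (add /d 31): {"a":51,"d":31,"mzt":22,"vdf":4}
After op 6 (replace /a 81): {"a":81,"d":31,"mzt":22,"vdf":4}
After op 7 (replace /d 46): {"a":81,"d":46,"mzt":22,"vdf":4}
After op 8 (remove /d): {"a":81,"mzt":22,"vdf":4}
After op 9 (replace /mzt 97): {"a":81,"mzt":97,"vdf":4}
After op 10 (replace /a 63): {"a":63,"mzt":97,"vdf":4}
After op 11 (replace /vdf 41): {"a":63,"mzt":97,"vdf":41}
After op 12 (replace /mzt 18): {"a":63,"mzt":18,"vdf":41}
Value at /a: 63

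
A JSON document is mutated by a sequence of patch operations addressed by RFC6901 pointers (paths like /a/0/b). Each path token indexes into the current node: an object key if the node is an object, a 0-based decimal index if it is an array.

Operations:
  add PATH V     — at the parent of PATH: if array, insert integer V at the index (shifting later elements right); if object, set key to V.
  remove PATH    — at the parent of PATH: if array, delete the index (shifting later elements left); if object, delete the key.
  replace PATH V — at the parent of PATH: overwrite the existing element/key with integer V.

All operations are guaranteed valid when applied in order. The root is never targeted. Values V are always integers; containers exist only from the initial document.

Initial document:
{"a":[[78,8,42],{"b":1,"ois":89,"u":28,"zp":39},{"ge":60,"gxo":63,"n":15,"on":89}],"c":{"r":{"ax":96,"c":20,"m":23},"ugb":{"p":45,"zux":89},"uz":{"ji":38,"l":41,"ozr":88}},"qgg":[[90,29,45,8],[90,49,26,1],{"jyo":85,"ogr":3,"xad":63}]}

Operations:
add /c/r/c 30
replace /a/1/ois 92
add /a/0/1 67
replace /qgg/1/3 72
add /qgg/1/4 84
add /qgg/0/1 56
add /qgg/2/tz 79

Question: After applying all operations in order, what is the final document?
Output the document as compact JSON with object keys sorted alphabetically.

Answer: {"a":[[78,67,8,42],{"b":1,"ois":92,"u":28,"zp":39},{"ge":60,"gxo":63,"n":15,"on":89}],"c":{"r":{"ax":96,"c":30,"m":23},"ugb":{"p":45,"zux":89},"uz":{"ji":38,"l":41,"ozr":88}},"qgg":[[90,56,29,45,8],[90,49,26,72,84],{"jyo":85,"ogr":3,"tz":79,"xad":63}]}

Derivation:
After op 1 (add /c/r/c 30): {"a":[[78,8,42],{"b":1,"ois":89,"u":28,"zp":39},{"ge":60,"gxo":63,"n":15,"on":89}],"c":{"r":{"ax":96,"c":30,"m":23},"ugb":{"p":45,"zux":89},"uz":{"ji":38,"l":41,"ozr":88}},"qgg":[[90,29,45,8],[90,49,26,1],{"jyo":85,"ogr":3,"xad":63}]}
After op 2 (replace /a/1/ois 92): {"a":[[78,8,42],{"b":1,"ois":92,"u":28,"zp":39},{"ge":60,"gxo":63,"n":15,"on":89}],"c":{"r":{"ax":96,"c":30,"m":23},"ugb":{"p":45,"zux":89},"uz":{"ji":38,"l":41,"ozr":88}},"qgg":[[90,29,45,8],[90,49,26,1],{"jyo":85,"ogr":3,"xad":63}]}
After op 3 (add /a/0/1 67): {"a":[[78,67,8,42],{"b":1,"ois":92,"u":28,"zp":39},{"ge":60,"gxo":63,"n":15,"on":89}],"c":{"r":{"ax":96,"c":30,"m":23},"ugb":{"p":45,"zux":89},"uz":{"ji":38,"l":41,"ozr":88}},"qgg":[[90,29,45,8],[90,49,26,1],{"jyo":85,"ogr":3,"xad":63}]}
After op 4 (replace /qgg/1/3 72): {"a":[[78,67,8,42],{"b":1,"ois":92,"u":28,"zp":39},{"ge":60,"gxo":63,"n":15,"on":89}],"c":{"r":{"ax":96,"c":30,"m":23},"ugb":{"p":45,"zux":89},"uz":{"ji":38,"l":41,"ozr":88}},"qgg":[[90,29,45,8],[90,49,26,72],{"jyo":85,"ogr":3,"xad":63}]}
After op 5 (add /qgg/1/4 84): {"a":[[78,67,8,42],{"b":1,"ois":92,"u":28,"zp":39},{"ge":60,"gxo":63,"n":15,"on":89}],"c":{"r":{"ax":96,"c":30,"m":23},"ugb":{"p":45,"zux":89},"uz":{"ji":38,"l":41,"ozr":88}},"qgg":[[90,29,45,8],[90,49,26,72,84],{"jyo":85,"ogr":3,"xad":63}]}
After op 6 (add /qgg/0/1 56): {"a":[[78,67,8,42],{"b":1,"ois":92,"u":28,"zp":39},{"ge":60,"gxo":63,"n":15,"on":89}],"c":{"r":{"ax":96,"c":30,"m":23},"ugb":{"p":45,"zux":89},"uz":{"ji":38,"l":41,"ozr":88}},"qgg":[[90,56,29,45,8],[90,49,26,72,84],{"jyo":85,"ogr":3,"xad":63}]}
After op 7 (add /qgg/2/tz 79): {"a":[[78,67,8,42],{"b":1,"ois":92,"u":28,"zp":39},{"ge":60,"gxo":63,"n":15,"on":89}],"c":{"r":{"ax":96,"c":30,"m":23},"ugb":{"p":45,"zux":89},"uz":{"ji":38,"l":41,"ozr":88}},"qgg":[[90,56,29,45,8],[90,49,26,72,84],{"jyo":85,"ogr":3,"tz":79,"xad":63}]}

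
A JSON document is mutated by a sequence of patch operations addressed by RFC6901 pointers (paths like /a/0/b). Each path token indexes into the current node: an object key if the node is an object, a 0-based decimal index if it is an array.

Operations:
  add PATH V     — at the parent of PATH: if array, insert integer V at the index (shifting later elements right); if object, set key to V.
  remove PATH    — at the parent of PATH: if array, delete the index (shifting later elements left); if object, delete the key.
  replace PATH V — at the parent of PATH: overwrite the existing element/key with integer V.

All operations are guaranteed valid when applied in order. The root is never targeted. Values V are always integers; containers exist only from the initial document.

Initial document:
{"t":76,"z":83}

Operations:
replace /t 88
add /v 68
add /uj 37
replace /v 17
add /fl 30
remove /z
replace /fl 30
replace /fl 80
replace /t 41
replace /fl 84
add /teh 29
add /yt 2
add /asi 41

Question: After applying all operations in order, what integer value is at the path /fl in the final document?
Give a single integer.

Answer: 84

Derivation:
After op 1 (replace /t 88): {"t":88,"z":83}
After op 2 (add /v 68): {"t":88,"v":68,"z":83}
After op 3 (add /uj 37): {"t":88,"uj":37,"v":68,"z":83}
After op 4 (replace /v 17): {"t":88,"uj":37,"v":17,"z":83}
After op 5 (add /fl 30): {"fl":30,"t":88,"uj":37,"v":17,"z":83}
After op 6 (remove /z): {"fl":30,"t":88,"uj":37,"v":17}
After op 7 (replace /fl 30): {"fl":30,"t":88,"uj":37,"v":17}
After op 8 (replace /fl 80): {"fl":80,"t":88,"uj":37,"v":17}
After op 9 (replace /t 41): {"fl":80,"t":41,"uj":37,"v":17}
After op 10 (replace /fl 84): {"fl":84,"t":41,"uj":37,"v":17}
After op 11 (add /teh 29): {"fl":84,"t":41,"teh":29,"uj":37,"v":17}
After op 12 (add /yt 2): {"fl":84,"t":41,"teh":29,"uj":37,"v":17,"yt":2}
After op 13 (add /asi 41): {"asi":41,"fl":84,"t":41,"teh":29,"uj":37,"v":17,"yt":2}
Value at /fl: 84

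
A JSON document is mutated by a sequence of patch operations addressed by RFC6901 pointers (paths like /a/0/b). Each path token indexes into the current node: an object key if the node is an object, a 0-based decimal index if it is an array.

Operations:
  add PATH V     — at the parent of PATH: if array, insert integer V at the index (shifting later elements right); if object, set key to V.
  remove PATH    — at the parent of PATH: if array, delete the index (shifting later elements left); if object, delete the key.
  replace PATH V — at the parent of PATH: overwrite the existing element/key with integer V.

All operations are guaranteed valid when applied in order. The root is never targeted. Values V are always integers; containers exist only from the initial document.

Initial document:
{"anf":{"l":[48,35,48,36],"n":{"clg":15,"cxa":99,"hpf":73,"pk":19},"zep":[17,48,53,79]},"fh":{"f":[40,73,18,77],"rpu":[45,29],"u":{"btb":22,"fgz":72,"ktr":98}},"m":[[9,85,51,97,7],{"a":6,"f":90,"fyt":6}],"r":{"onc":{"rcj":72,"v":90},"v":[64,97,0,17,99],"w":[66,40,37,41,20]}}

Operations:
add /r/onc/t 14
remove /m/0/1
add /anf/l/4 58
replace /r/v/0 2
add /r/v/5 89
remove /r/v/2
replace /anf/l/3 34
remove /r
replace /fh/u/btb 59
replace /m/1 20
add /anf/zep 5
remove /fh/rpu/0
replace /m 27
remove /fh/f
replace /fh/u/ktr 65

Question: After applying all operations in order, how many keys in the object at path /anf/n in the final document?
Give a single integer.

Answer: 4

Derivation:
After op 1 (add /r/onc/t 14): {"anf":{"l":[48,35,48,36],"n":{"clg":15,"cxa":99,"hpf":73,"pk":19},"zep":[17,48,53,79]},"fh":{"f":[40,73,18,77],"rpu":[45,29],"u":{"btb":22,"fgz":72,"ktr":98}},"m":[[9,85,51,97,7],{"a":6,"f":90,"fyt":6}],"r":{"onc":{"rcj":72,"t":14,"v":90},"v":[64,97,0,17,99],"w":[66,40,37,41,20]}}
After op 2 (remove /m/0/1): {"anf":{"l":[48,35,48,36],"n":{"clg":15,"cxa":99,"hpf":73,"pk":19},"zep":[17,48,53,79]},"fh":{"f":[40,73,18,77],"rpu":[45,29],"u":{"btb":22,"fgz":72,"ktr":98}},"m":[[9,51,97,7],{"a":6,"f":90,"fyt":6}],"r":{"onc":{"rcj":72,"t":14,"v":90},"v":[64,97,0,17,99],"w":[66,40,37,41,20]}}
After op 3 (add /anf/l/4 58): {"anf":{"l":[48,35,48,36,58],"n":{"clg":15,"cxa":99,"hpf":73,"pk":19},"zep":[17,48,53,79]},"fh":{"f":[40,73,18,77],"rpu":[45,29],"u":{"btb":22,"fgz":72,"ktr":98}},"m":[[9,51,97,7],{"a":6,"f":90,"fyt":6}],"r":{"onc":{"rcj":72,"t":14,"v":90},"v":[64,97,0,17,99],"w":[66,40,37,41,20]}}
After op 4 (replace /r/v/0 2): {"anf":{"l":[48,35,48,36,58],"n":{"clg":15,"cxa":99,"hpf":73,"pk":19},"zep":[17,48,53,79]},"fh":{"f":[40,73,18,77],"rpu":[45,29],"u":{"btb":22,"fgz":72,"ktr":98}},"m":[[9,51,97,7],{"a":6,"f":90,"fyt":6}],"r":{"onc":{"rcj":72,"t":14,"v":90},"v":[2,97,0,17,99],"w":[66,40,37,41,20]}}
After op 5 (add /r/v/5 89): {"anf":{"l":[48,35,48,36,58],"n":{"clg":15,"cxa":99,"hpf":73,"pk":19},"zep":[17,48,53,79]},"fh":{"f":[40,73,18,77],"rpu":[45,29],"u":{"btb":22,"fgz":72,"ktr":98}},"m":[[9,51,97,7],{"a":6,"f":90,"fyt":6}],"r":{"onc":{"rcj":72,"t":14,"v":90},"v":[2,97,0,17,99,89],"w":[66,40,37,41,20]}}
After op 6 (remove /r/v/2): {"anf":{"l":[48,35,48,36,58],"n":{"clg":15,"cxa":99,"hpf":73,"pk":19},"zep":[17,48,53,79]},"fh":{"f":[40,73,18,77],"rpu":[45,29],"u":{"btb":22,"fgz":72,"ktr":98}},"m":[[9,51,97,7],{"a":6,"f":90,"fyt":6}],"r":{"onc":{"rcj":72,"t":14,"v":90},"v":[2,97,17,99,89],"w":[66,40,37,41,20]}}
After op 7 (replace /anf/l/3 34): {"anf":{"l":[48,35,48,34,58],"n":{"clg":15,"cxa":99,"hpf":73,"pk":19},"zep":[17,48,53,79]},"fh":{"f":[40,73,18,77],"rpu":[45,29],"u":{"btb":22,"fgz":72,"ktr":98}},"m":[[9,51,97,7],{"a":6,"f":90,"fyt":6}],"r":{"onc":{"rcj":72,"t":14,"v":90},"v":[2,97,17,99,89],"w":[66,40,37,41,20]}}
After op 8 (remove /r): {"anf":{"l":[48,35,48,34,58],"n":{"clg":15,"cxa":99,"hpf":73,"pk":19},"zep":[17,48,53,79]},"fh":{"f":[40,73,18,77],"rpu":[45,29],"u":{"btb":22,"fgz":72,"ktr":98}},"m":[[9,51,97,7],{"a":6,"f":90,"fyt":6}]}
After op 9 (replace /fh/u/btb 59): {"anf":{"l":[48,35,48,34,58],"n":{"clg":15,"cxa":99,"hpf":73,"pk":19},"zep":[17,48,53,79]},"fh":{"f":[40,73,18,77],"rpu":[45,29],"u":{"btb":59,"fgz":72,"ktr":98}},"m":[[9,51,97,7],{"a":6,"f":90,"fyt":6}]}
After op 10 (replace /m/1 20): {"anf":{"l":[48,35,48,34,58],"n":{"clg":15,"cxa":99,"hpf":73,"pk":19},"zep":[17,48,53,79]},"fh":{"f":[40,73,18,77],"rpu":[45,29],"u":{"btb":59,"fgz":72,"ktr":98}},"m":[[9,51,97,7],20]}
After op 11 (add /anf/zep 5): {"anf":{"l":[48,35,48,34,58],"n":{"clg":15,"cxa":99,"hpf":73,"pk":19},"zep":5},"fh":{"f":[40,73,18,77],"rpu":[45,29],"u":{"btb":59,"fgz":72,"ktr":98}},"m":[[9,51,97,7],20]}
After op 12 (remove /fh/rpu/0): {"anf":{"l":[48,35,48,34,58],"n":{"clg":15,"cxa":99,"hpf":73,"pk":19},"zep":5},"fh":{"f":[40,73,18,77],"rpu":[29],"u":{"btb":59,"fgz":72,"ktr":98}},"m":[[9,51,97,7],20]}
After op 13 (replace /m 27): {"anf":{"l":[48,35,48,34,58],"n":{"clg":15,"cxa":99,"hpf":73,"pk":19},"zep":5},"fh":{"f":[40,73,18,77],"rpu":[29],"u":{"btb":59,"fgz":72,"ktr":98}},"m":27}
After op 14 (remove /fh/f): {"anf":{"l":[48,35,48,34,58],"n":{"clg":15,"cxa":99,"hpf":73,"pk":19},"zep":5},"fh":{"rpu":[29],"u":{"btb":59,"fgz":72,"ktr":98}},"m":27}
After op 15 (replace /fh/u/ktr 65): {"anf":{"l":[48,35,48,34,58],"n":{"clg":15,"cxa":99,"hpf":73,"pk":19},"zep":5},"fh":{"rpu":[29],"u":{"btb":59,"fgz":72,"ktr":65}},"m":27}
Size at path /anf/n: 4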